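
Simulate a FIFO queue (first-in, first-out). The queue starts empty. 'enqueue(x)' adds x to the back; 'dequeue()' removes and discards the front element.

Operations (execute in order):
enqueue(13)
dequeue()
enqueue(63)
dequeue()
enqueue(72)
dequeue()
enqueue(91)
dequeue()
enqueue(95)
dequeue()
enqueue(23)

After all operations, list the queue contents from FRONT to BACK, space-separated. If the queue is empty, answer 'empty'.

enqueue(13): [13]
dequeue(): []
enqueue(63): [63]
dequeue(): []
enqueue(72): [72]
dequeue(): []
enqueue(91): [91]
dequeue(): []
enqueue(95): [95]
dequeue(): []
enqueue(23): [23]

Answer: 23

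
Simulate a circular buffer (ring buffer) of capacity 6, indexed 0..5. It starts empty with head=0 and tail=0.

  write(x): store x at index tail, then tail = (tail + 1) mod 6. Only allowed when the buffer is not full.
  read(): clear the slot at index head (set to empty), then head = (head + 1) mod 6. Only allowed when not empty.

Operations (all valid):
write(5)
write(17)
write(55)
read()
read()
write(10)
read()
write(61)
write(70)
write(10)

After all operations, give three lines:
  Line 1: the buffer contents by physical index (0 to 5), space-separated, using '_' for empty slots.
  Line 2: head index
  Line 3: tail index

Answer: 10 _ _ 10 61 70
3
1

Derivation:
write(5): buf=[5 _ _ _ _ _], head=0, tail=1, size=1
write(17): buf=[5 17 _ _ _ _], head=0, tail=2, size=2
write(55): buf=[5 17 55 _ _ _], head=0, tail=3, size=3
read(): buf=[_ 17 55 _ _ _], head=1, tail=3, size=2
read(): buf=[_ _ 55 _ _ _], head=2, tail=3, size=1
write(10): buf=[_ _ 55 10 _ _], head=2, tail=4, size=2
read(): buf=[_ _ _ 10 _ _], head=3, tail=4, size=1
write(61): buf=[_ _ _ 10 61 _], head=3, tail=5, size=2
write(70): buf=[_ _ _ 10 61 70], head=3, tail=0, size=3
write(10): buf=[10 _ _ 10 61 70], head=3, tail=1, size=4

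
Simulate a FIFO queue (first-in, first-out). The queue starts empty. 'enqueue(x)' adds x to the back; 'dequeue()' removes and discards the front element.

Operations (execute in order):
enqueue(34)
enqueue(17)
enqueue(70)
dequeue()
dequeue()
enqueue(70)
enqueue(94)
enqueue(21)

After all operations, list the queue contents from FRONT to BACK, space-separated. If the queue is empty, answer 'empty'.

enqueue(34): [34]
enqueue(17): [34, 17]
enqueue(70): [34, 17, 70]
dequeue(): [17, 70]
dequeue(): [70]
enqueue(70): [70, 70]
enqueue(94): [70, 70, 94]
enqueue(21): [70, 70, 94, 21]

Answer: 70 70 94 21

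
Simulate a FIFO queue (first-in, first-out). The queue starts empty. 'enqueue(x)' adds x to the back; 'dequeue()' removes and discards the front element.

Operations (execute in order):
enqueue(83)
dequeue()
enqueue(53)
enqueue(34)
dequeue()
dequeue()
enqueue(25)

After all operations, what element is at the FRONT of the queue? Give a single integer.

Answer: 25

Derivation:
enqueue(83): queue = [83]
dequeue(): queue = []
enqueue(53): queue = [53]
enqueue(34): queue = [53, 34]
dequeue(): queue = [34]
dequeue(): queue = []
enqueue(25): queue = [25]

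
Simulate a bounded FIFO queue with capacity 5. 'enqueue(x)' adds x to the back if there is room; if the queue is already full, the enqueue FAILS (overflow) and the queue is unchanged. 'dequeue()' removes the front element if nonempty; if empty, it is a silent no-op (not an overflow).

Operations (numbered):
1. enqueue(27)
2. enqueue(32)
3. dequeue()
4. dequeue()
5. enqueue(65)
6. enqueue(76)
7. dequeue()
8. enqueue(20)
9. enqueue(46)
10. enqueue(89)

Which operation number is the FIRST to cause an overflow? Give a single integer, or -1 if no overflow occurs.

Answer: -1

Derivation:
1. enqueue(27): size=1
2. enqueue(32): size=2
3. dequeue(): size=1
4. dequeue(): size=0
5. enqueue(65): size=1
6. enqueue(76): size=2
7. dequeue(): size=1
8. enqueue(20): size=2
9. enqueue(46): size=3
10. enqueue(89): size=4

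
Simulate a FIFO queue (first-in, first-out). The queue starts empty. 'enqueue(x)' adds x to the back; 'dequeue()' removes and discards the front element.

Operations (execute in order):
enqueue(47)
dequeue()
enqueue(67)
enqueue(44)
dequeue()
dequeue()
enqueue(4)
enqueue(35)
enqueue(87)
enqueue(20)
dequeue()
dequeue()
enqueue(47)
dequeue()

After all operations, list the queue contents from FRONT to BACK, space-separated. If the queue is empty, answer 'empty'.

enqueue(47): [47]
dequeue(): []
enqueue(67): [67]
enqueue(44): [67, 44]
dequeue(): [44]
dequeue(): []
enqueue(4): [4]
enqueue(35): [4, 35]
enqueue(87): [4, 35, 87]
enqueue(20): [4, 35, 87, 20]
dequeue(): [35, 87, 20]
dequeue(): [87, 20]
enqueue(47): [87, 20, 47]
dequeue(): [20, 47]

Answer: 20 47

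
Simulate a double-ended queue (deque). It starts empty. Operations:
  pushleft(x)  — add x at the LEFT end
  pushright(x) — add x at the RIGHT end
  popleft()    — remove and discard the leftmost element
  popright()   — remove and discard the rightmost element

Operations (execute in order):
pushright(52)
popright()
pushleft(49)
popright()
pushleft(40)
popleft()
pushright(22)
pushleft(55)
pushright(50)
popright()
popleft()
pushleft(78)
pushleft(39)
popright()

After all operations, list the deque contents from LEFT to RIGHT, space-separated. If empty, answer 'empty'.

Answer: 39 78

Derivation:
pushright(52): [52]
popright(): []
pushleft(49): [49]
popright(): []
pushleft(40): [40]
popleft(): []
pushright(22): [22]
pushleft(55): [55, 22]
pushright(50): [55, 22, 50]
popright(): [55, 22]
popleft(): [22]
pushleft(78): [78, 22]
pushleft(39): [39, 78, 22]
popright(): [39, 78]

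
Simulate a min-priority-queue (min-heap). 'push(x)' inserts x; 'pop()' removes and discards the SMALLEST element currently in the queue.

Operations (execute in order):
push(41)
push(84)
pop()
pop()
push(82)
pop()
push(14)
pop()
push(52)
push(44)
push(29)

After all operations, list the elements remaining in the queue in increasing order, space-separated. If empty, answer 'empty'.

push(41): heap contents = [41]
push(84): heap contents = [41, 84]
pop() → 41: heap contents = [84]
pop() → 84: heap contents = []
push(82): heap contents = [82]
pop() → 82: heap contents = []
push(14): heap contents = [14]
pop() → 14: heap contents = []
push(52): heap contents = [52]
push(44): heap contents = [44, 52]
push(29): heap contents = [29, 44, 52]

Answer: 29 44 52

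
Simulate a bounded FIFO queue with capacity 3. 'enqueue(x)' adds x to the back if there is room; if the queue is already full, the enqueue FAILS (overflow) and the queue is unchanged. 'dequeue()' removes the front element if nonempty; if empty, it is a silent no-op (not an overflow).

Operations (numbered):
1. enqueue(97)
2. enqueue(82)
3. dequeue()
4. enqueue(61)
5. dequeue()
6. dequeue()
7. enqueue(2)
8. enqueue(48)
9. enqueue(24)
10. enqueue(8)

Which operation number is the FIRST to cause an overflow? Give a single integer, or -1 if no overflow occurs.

Answer: 10

Derivation:
1. enqueue(97): size=1
2. enqueue(82): size=2
3. dequeue(): size=1
4. enqueue(61): size=2
5. dequeue(): size=1
6. dequeue(): size=0
7. enqueue(2): size=1
8. enqueue(48): size=2
9. enqueue(24): size=3
10. enqueue(8): size=3=cap → OVERFLOW (fail)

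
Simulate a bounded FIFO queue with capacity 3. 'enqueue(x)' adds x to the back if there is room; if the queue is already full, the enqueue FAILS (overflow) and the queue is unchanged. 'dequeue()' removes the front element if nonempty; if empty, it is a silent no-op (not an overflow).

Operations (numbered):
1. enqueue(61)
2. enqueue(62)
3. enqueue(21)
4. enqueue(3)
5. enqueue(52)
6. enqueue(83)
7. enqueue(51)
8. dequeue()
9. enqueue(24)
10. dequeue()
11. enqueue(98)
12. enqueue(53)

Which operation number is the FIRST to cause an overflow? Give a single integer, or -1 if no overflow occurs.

1. enqueue(61): size=1
2. enqueue(62): size=2
3. enqueue(21): size=3
4. enqueue(3): size=3=cap → OVERFLOW (fail)
5. enqueue(52): size=3=cap → OVERFLOW (fail)
6. enqueue(83): size=3=cap → OVERFLOW (fail)
7. enqueue(51): size=3=cap → OVERFLOW (fail)
8. dequeue(): size=2
9. enqueue(24): size=3
10. dequeue(): size=2
11. enqueue(98): size=3
12. enqueue(53): size=3=cap → OVERFLOW (fail)

Answer: 4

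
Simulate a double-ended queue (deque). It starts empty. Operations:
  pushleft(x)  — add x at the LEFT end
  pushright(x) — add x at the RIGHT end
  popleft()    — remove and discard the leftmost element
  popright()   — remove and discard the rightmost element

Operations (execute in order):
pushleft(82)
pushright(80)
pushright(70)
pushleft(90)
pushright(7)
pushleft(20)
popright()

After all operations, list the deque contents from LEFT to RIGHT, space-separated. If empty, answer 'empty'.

Answer: 20 90 82 80 70

Derivation:
pushleft(82): [82]
pushright(80): [82, 80]
pushright(70): [82, 80, 70]
pushleft(90): [90, 82, 80, 70]
pushright(7): [90, 82, 80, 70, 7]
pushleft(20): [20, 90, 82, 80, 70, 7]
popright(): [20, 90, 82, 80, 70]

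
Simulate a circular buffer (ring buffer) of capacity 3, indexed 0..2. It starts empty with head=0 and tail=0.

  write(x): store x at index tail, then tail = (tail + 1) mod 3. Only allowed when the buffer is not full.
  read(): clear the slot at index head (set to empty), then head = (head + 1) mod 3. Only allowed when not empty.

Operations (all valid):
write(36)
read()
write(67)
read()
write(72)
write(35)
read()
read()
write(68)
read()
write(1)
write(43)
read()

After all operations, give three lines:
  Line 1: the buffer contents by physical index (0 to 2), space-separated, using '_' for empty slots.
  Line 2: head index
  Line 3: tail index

write(36): buf=[36 _ _], head=0, tail=1, size=1
read(): buf=[_ _ _], head=1, tail=1, size=0
write(67): buf=[_ 67 _], head=1, tail=2, size=1
read(): buf=[_ _ _], head=2, tail=2, size=0
write(72): buf=[_ _ 72], head=2, tail=0, size=1
write(35): buf=[35 _ 72], head=2, tail=1, size=2
read(): buf=[35 _ _], head=0, tail=1, size=1
read(): buf=[_ _ _], head=1, tail=1, size=0
write(68): buf=[_ 68 _], head=1, tail=2, size=1
read(): buf=[_ _ _], head=2, tail=2, size=0
write(1): buf=[_ _ 1], head=2, tail=0, size=1
write(43): buf=[43 _ 1], head=2, tail=1, size=2
read(): buf=[43 _ _], head=0, tail=1, size=1

Answer: 43 _ _
0
1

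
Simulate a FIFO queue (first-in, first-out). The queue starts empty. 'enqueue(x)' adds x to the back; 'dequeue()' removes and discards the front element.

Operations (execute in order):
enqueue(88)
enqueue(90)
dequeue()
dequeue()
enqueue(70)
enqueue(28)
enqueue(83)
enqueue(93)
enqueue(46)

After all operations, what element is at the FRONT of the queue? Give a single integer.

enqueue(88): queue = [88]
enqueue(90): queue = [88, 90]
dequeue(): queue = [90]
dequeue(): queue = []
enqueue(70): queue = [70]
enqueue(28): queue = [70, 28]
enqueue(83): queue = [70, 28, 83]
enqueue(93): queue = [70, 28, 83, 93]
enqueue(46): queue = [70, 28, 83, 93, 46]

Answer: 70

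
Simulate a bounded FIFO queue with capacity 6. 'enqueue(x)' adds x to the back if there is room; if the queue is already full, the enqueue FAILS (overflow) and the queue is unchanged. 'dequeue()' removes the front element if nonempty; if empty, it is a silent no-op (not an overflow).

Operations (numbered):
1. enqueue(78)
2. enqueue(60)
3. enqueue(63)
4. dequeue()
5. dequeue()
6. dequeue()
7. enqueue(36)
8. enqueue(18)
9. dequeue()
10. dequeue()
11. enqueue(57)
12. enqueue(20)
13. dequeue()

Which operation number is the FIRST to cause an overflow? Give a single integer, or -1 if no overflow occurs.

Answer: -1

Derivation:
1. enqueue(78): size=1
2. enqueue(60): size=2
3. enqueue(63): size=3
4. dequeue(): size=2
5. dequeue(): size=1
6. dequeue(): size=0
7. enqueue(36): size=1
8. enqueue(18): size=2
9. dequeue(): size=1
10. dequeue(): size=0
11. enqueue(57): size=1
12. enqueue(20): size=2
13. dequeue(): size=1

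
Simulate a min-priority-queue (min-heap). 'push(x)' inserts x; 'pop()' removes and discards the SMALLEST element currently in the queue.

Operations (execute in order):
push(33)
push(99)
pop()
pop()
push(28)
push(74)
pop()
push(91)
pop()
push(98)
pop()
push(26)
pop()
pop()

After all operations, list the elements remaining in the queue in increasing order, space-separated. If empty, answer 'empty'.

push(33): heap contents = [33]
push(99): heap contents = [33, 99]
pop() → 33: heap contents = [99]
pop() → 99: heap contents = []
push(28): heap contents = [28]
push(74): heap contents = [28, 74]
pop() → 28: heap contents = [74]
push(91): heap contents = [74, 91]
pop() → 74: heap contents = [91]
push(98): heap contents = [91, 98]
pop() → 91: heap contents = [98]
push(26): heap contents = [26, 98]
pop() → 26: heap contents = [98]
pop() → 98: heap contents = []

Answer: empty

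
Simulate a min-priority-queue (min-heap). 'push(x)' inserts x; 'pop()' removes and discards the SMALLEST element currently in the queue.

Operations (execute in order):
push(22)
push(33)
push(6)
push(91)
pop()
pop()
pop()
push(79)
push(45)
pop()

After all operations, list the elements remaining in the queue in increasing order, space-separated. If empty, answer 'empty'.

Answer: 79 91

Derivation:
push(22): heap contents = [22]
push(33): heap contents = [22, 33]
push(6): heap contents = [6, 22, 33]
push(91): heap contents = [6, 22, 33, 91]
pop() → 6: heap contents = [22, 33, 91]
pop() → 22: heap contents = [33, 91]
pop() → 33: heap contents = [91]
push(79): heap contents = [79, 91]
push(45): heap contents = [45, 79, 91]
pop() → 45: heap contents = [79, 91]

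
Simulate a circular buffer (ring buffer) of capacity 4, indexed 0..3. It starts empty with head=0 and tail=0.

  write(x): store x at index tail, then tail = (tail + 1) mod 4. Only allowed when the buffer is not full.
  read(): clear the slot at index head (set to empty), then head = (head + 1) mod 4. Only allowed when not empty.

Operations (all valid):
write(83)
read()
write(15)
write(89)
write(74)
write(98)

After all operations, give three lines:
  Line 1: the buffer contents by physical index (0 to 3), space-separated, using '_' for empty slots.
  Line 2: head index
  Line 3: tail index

write(83): buf=[83 _ _ _], head=0, tail=1, size=1
read(): buf=[_ _ _ _], head=1, tail=1, size=0
write(15): buf=[_ 15 _ _], head=1, tail=2, size=1
write(89): buf=[_ 15 89 _], head=1, tail=3, size=2
write(74): buf=[_ 15 89 74], head=1, tail=0, size=3
write(98): buf=[98 15 89 74], head=1, tail=1, size=4

Answer: 98 15 89 74
1
1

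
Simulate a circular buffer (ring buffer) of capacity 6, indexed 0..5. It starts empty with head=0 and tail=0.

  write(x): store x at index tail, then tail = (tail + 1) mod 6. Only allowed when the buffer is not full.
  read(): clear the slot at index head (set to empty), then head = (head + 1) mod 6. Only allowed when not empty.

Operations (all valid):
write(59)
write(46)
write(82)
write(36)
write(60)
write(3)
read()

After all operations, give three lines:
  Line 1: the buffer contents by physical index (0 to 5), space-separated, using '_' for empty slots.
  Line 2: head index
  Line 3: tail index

write(59): buf=[59 _ _ _ _ _], head=0, tail=1, size=1
write(46): buf=[59 46 _ _ _ _], head=0, tail=2, size=2
write(82): buf=[59 46 82 _ _ _], head=0, tail=3, size=3
write(36): buf=[59 46 82 36 _ _], head=0, tail=4, size=4
write(60): buf=[59 46 82 36 60 _], head=0, tail=5, size=5
write(3): buf=[59 46 82 36 60 3], head=0, tail=0, size=6
read(): buf=[_ 46 82 36 60 3], head=1, tail=0, size=5

Answer: _ 46 82 36 60 3
1
0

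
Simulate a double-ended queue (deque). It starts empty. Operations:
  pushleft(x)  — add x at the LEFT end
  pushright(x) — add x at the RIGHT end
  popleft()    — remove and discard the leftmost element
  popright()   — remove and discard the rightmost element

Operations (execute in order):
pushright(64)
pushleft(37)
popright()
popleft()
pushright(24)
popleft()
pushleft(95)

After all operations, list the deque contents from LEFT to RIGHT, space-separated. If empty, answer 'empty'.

pushright(64): [64]
pushleft(37): [37, 64]
popright(): [37]
popleft(): []
pushright(24): [24]
popleft(): []
pushleft(95): [95]

Answer: 95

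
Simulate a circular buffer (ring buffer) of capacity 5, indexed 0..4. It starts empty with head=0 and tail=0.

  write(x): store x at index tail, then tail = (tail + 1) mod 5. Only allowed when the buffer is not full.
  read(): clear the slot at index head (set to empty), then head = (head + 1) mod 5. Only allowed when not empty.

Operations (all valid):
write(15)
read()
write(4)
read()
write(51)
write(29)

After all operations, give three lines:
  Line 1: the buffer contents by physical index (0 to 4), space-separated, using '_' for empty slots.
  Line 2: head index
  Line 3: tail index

write(15): buf=[15 _ _ _ _], head=0, tail=1, size=1
read(): buf=[_ _ _ _ _], head=1, tail=1, size=0
write(4): buf=[_ 4 _ _ _], head=1, tail=2, size=1
read(): buf=[_ _ _ _ _], head=2, tail=2, size=0
write(51): buf=[_ _ 51 _ _], head=2, tail=3, size=1
write(29): buf=[_ _ 51 29 _], head=2, tail=4, size=2

Answer: _ _ 51 29 _
2
4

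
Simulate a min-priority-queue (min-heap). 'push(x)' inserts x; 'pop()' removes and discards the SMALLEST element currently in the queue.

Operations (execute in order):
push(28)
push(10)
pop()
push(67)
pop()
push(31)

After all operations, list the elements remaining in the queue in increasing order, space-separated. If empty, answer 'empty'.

Answer: 31 67

Derivation:
push(28): heap contents = [28]
push(10): heap contents = [10, 28]
pop() → 10: heap contents = [28]
push(67): heap contents = [28, 67]
pop() → 28: heap contents = [67]
push(31): heap contents = [31, 67]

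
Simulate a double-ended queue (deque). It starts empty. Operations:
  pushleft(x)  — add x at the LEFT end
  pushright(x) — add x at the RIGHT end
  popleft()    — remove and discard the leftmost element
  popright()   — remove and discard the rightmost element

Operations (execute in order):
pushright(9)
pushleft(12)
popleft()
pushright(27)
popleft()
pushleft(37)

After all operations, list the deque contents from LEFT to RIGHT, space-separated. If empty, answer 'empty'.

pushright(9): [9]
pushleft(12): [12, 9]
popleft(): [9]
pushright(27): [9, 27]
popleft(): [27]
pushleft(37): [37, 27]

Answer: 37 27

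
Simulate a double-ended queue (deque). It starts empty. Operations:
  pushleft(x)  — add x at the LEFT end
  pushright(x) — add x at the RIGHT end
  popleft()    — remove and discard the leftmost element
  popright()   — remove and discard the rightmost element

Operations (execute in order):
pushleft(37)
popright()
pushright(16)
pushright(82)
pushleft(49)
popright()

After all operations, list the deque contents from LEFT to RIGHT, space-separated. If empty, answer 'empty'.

Answer: 49 16

Derivation:
pushleft(37): [37]
popright(): []
pushright(16): [16]
pushright(82): [16, 82]
pushleft(49): [49, 16, 82]
popright(): [49, 16]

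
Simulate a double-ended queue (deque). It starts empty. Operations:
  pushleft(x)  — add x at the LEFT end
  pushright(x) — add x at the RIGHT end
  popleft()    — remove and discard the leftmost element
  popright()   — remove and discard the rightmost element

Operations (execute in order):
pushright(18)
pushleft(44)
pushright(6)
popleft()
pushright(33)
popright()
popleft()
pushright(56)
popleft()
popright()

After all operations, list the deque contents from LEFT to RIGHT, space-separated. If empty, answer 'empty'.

Answer: empty

Derivation:
pushright(18): [18]
pushleft(44): [44, 18]
pushright(6): [44, 18, 6]
popleft(): [18, 6]
pushright(33): [18, 6, 33]
popright(): [18, 6]
popleft(): [6]
pushright(56): [6, 56]
popleft(): [56]
popright(): []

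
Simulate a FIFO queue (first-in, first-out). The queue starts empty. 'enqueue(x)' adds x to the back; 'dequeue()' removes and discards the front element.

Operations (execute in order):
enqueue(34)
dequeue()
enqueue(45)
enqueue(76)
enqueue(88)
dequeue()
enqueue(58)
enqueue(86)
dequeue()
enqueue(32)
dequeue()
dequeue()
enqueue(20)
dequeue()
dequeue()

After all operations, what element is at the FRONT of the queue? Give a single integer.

enqueue(34): queue = [34]
dequeue(): queue = []
enqueue(45): queue = [45]
enqueue(76): queue = [45, 76]
enqueue(88): queue = [45, 76, 88]
dequeue(): queue = [76, 88]
enqueue(58): queue = [76, 88, 58]
enqueue(86): queue = [76, 88, 58, 86]
dequeue(): queue = [88, 58, 86]
enqueue(32): queue = [88, 58, 86, 32]
dequeue(): queue = [58, 86, 32]
dequeue(): queue = [86, 32]
enqueue(20): queue = [86, 32, 20]
dequeue(): queue = [32, 20]
dequeue(): queue = [20]

Answer: 20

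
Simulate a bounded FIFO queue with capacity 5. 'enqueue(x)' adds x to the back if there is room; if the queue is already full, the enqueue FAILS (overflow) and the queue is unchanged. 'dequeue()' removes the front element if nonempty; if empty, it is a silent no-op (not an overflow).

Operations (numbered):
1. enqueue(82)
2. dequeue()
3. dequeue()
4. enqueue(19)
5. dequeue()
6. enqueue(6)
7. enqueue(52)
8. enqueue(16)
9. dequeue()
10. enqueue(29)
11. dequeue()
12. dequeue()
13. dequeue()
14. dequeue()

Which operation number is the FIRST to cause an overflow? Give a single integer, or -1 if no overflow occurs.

Answer: -1

Derivation:
1. enqueue(82): size=1
2. dequeue(): size=0
3. dequeue(): empty, no-op, size=0
4. enqueue(19): size=1
5. dequeue(): size=0
6. enqueue(6): size=1
7. enqueue(52): size=2
8. enqueue(16): size=3
9. dequeue(): size=2
10. enqueue(29): size=3
11. dequeue(): size=2
12. dequeue(): size=1
13. dequeue(): size=0
14. dequeue(): empty, no-op, size=0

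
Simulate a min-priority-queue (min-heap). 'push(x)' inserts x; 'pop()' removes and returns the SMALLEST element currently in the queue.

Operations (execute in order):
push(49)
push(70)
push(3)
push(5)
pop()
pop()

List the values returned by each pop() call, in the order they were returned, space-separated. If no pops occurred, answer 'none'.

push(49): heap contents = [49]
push(70): heap contents = [49, 70]
push(3): heap contents = [3, 49, 70]
push(5): heap contents = [3, 5, 49, 70]
pop() → 3: heap contents = [5, 49, 70]
pop() → 5: heap contents = [49, 70]

Answer: 3 5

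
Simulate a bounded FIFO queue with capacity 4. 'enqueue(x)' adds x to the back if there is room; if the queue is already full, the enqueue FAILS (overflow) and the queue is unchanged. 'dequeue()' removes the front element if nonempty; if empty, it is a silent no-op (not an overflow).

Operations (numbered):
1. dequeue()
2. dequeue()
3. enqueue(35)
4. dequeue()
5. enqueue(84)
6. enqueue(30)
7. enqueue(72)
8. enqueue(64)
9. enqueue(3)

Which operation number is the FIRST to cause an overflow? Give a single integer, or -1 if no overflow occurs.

Answer: 9

Derivation:
1. dequeue(): empty, no-op, size=0
2. dequeue(): empty, no-op, size=0
3. enqueue(35): size=1
4. dequeue(): size=0
5. enqueue(84): size=1
6. enqueue(30): size=2
7. enqueue(72): size=3
8. enqueue(64): size=4
9. enqueue(3): size=4=cap → OVERFLOW (fail)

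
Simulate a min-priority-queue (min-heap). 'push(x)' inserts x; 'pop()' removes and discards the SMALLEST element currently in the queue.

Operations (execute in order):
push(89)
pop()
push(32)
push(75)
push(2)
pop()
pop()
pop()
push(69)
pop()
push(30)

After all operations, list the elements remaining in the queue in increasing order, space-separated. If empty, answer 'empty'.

push(89): heap contents = [89]
pop() → 89: heap contents = []
push(32): heap contents = [32]
push(75): heap contents = [32, 75]
push(2): heap contents = [2, 32, 75]
pop() → 2: heap contents = [32, 75]
pop() → 32: heap contents = [75]
pop() → 75: heap contents = []
push(69): heap contents = [69]
pop() → 69: heap contents = []
push(30): heap contents = [30]

Answer: 30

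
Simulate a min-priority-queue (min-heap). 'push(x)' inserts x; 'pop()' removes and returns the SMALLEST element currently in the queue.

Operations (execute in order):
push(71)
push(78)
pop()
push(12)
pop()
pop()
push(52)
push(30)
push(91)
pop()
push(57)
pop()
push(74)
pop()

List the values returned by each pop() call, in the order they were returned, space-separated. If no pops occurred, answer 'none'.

push(71): heap contents = [71]
push(78): heap contents = [71, 78]
pop() → 71: heap contents = [78]
push(12): heap contents = [12, 78]
pop() → 12: heap contents = [78]
pop() → 78: heap contents = []
push(52): heap contents = [52]
push(30): heap contents = [30, 52]
push(91): heap contents = [30, 52, 91]
pop() → 30: heap contents = [52, 91]
push(57): heap contents = [52, 57, 91]
pop() → 52: heap contents = [57, 91]
push(74): heap contents = [57, 74, 91]
pop() → 57: heap contents = [74, 91]

Answer: 71 12 78 30 52 57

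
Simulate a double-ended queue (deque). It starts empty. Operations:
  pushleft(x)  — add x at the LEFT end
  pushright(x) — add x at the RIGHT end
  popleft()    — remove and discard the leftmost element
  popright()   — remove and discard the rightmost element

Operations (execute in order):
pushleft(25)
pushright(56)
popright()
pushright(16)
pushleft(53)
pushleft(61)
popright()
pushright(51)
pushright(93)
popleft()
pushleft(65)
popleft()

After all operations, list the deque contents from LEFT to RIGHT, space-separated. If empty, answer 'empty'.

Answer: 53 25 51 93

Derivation:
pushleft(25): [25]
pushright(56): [25, 56]
popright(): [25]
pushright(16): [25, 16]
pushleft(53): [53, 25, 16]
pushleft(61): [61, 53, 25, 16]
popright(): [61, 53, 25]
pushright(51): [61, 53, 25, 51]
pushright(93): [61, 53, 25, 51, 93]
popleft(): [53, 25, 51, 93]
pushleft(65): [65, 53, 25, 51, 93]
popleft(): [53, 25, 51, 93]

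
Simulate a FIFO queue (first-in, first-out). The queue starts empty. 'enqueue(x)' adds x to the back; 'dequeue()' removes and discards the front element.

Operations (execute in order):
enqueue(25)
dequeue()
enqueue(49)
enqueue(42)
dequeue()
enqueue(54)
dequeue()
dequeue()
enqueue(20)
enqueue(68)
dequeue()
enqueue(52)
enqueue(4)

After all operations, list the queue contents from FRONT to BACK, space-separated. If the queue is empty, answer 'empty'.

enqueue(25): [25]
dequeue(): []
enqueue(49): [49]
enqueue(42): [49, 42]
dequeue(): [42]
enqueue(54): [42, 54]
dequeue(): [54]
dequeue(): []
enqueue(20): [20]
enqueue(68): [20, 68]
dequeue(): [68]
enqueue(52): [68, 52]
enqueue(4): [68, 52, 4]

Answer: 68 52 4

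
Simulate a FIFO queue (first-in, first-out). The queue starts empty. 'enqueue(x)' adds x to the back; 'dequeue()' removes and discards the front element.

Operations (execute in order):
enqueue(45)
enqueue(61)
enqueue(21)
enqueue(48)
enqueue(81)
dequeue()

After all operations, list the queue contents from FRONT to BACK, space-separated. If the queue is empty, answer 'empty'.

Answer: 61 21 48 81

Derivation:
enqueue(45): [45]
enqueue(61): [45, 61]
enqueue(21): [45, 61, 21]
enqueue(48): [45, 61, 21, 48]
enqueue(81): [45, 61, 21, 48, 81]
dequeue(): [61, 21, 48, 81]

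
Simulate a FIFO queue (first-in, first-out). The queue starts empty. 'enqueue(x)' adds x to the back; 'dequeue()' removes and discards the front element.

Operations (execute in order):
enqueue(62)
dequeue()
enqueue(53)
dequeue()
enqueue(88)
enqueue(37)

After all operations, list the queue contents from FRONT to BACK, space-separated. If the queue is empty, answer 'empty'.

Answer: 88 37

Derivation:
enqueue(62): [62]
dequeue(): []
enqueue(53): [53]
dequeue(): []
enqueue(88): [88]
enqueue(37): [88, 37]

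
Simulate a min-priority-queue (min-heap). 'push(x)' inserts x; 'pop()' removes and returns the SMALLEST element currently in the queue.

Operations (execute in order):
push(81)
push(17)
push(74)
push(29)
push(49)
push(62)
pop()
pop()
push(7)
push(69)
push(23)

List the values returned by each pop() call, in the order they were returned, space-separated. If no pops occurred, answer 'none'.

Answer: 17 29

Derivation:
push(81): heap contents = [81]
push(17): heap contents = [17, 81]
push(74): heap contents = [17, 74, 81]
push(29): heap contents = [17, 29, 74, 81]
push(49): heap contents = [17, 29, 49, 74, 81]
push(62): heap contents = [17, 29, 49, 62, 74, 81]
pop() → 17: heap contents = [29, 49, 62, 74, 81]
pop() → 29: heap contents = [49, 62, 74, 81]
push(7): heap contents = [7, 49, 62, 74, 81]
push(69): heap contents = [7, 49, 62, 69, 74, 81]
push(23): heap contents = [7, 23, 49, 62, 69, 74, 81]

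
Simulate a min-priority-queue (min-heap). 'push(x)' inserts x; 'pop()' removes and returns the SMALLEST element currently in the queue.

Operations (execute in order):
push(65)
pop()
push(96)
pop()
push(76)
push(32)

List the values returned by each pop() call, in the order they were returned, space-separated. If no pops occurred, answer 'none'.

Answer: 65 96

Derivation:
push(65): heap contents = [65]
pop() → 65: heap contents = []
push(96): heap contents = [96]
pop() → 96: heap contents = []
push(76): heap contents = [76]
push(32): heap contents = [32, 76]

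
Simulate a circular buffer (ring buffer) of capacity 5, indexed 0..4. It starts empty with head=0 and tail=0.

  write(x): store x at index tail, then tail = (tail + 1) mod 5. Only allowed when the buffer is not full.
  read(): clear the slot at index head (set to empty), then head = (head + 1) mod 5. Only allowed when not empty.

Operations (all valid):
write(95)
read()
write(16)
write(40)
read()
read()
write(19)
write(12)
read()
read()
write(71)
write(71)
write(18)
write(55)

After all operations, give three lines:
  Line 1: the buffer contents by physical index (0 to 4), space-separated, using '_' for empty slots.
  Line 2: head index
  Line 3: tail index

Answer: 71 71 18 55 _
0
4

Derivation:
write(95): buf=[95 _ _ _ _], head=0, tail=1, size=1
read(): buf=[_ _ _ _ _], head=1, tail=1, size=0
write(16): buf=[_ 16 _ _ _], head=1, tail=2, size=1
write(40): buf=[_ 16 40 _ _], head=1, tail=3, size=2
read(): buf=[_ _ 40 _ _], head=2, tail=3, size=1
read(): buf=[_ _ _ _ _], head=3, tail=3, size=0
write(19): buf=[_ _ _ 19 _], head=3, tail=4, size=1
write(12): buf=[_ _ _ 19 12], head=3, tail=0, size=2
read(): buf=[_ _ _ _ 12], head=4, tail=0, size=1
read(): buf=[_ _ _ _ _], head=0, tail=0, size=0
write(71): buf=[71 _ _ _ _], head=0, tail=1, size=1
write(71): buf=[71 71 _ _ _], head=0, tail=2, size=2
write(18): buf=[71 71 18 _ _], head=0, tail=3, size=3
write(55): buf=[71 71 18 55 _], head=0, tail=4, size=4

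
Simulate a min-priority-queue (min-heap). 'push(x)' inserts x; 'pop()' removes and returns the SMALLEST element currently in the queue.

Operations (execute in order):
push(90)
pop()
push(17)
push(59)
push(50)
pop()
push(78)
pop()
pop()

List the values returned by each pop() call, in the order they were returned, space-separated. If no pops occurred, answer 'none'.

Answer: 90 17 50 59

Derivation:
push(90): heap contents = [90]
pop() → 90: heap contents = []
push(17): heap contents = [17]
push(59): heap contents = [17, 59]
push(50): heap contents = [17, 50, 59]
pop() → 17: heap contents = [50, 59]
push(78): heap contents = [50, 59, 78]
pop() → 50: heap contents = [59, 78]
pop() → 59: heap contents = [78]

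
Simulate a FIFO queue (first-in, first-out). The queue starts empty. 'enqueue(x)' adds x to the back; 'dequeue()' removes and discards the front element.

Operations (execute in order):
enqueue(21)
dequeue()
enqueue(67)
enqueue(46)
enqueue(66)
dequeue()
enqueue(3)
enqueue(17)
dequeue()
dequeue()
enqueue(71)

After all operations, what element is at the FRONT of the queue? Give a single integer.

Answer: 3

Derivation:
enqueue(21): queue = [21]
dequeue(): queue = []
enqueue(67): queue = [67]
enqueue(46): queue = [67, 46]
enqueue(66): queue = [67, 46, 66]
dequeue(): queue = [46, 66]
enqueue(3): queue = [46, 66, 3]
enqueue(17): queue = [46, 66, 3, 17]
dequeue(): queue = [66, 3, 17]
dequeue(): queue = [3, 17]
enqueue(71): queue = [3, 17, 71]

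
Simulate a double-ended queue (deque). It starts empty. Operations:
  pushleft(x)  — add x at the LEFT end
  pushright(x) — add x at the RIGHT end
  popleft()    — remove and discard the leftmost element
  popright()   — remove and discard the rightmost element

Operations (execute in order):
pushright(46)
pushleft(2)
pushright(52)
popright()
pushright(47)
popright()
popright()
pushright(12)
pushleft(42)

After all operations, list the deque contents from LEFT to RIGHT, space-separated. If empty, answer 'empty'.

pushright(46): [46]
pushleft(2): [2, 46]
pushright(52): [2, 46, 52]
popright(): [2, 46]
pushright(47): [2, 46, 47]
popright(): [2, 46]
popright(): [2]
pushright(12): [2, 12]
pushleft(42): [42, 2, 12]

Answer: 42 2 12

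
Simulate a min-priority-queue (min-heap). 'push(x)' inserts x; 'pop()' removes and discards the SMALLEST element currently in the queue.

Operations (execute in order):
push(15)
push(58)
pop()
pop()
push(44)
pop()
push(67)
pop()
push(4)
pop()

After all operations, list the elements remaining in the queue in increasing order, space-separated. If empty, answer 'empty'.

push(15): heap contents = [15]
push(58): heap contents = [15, 58]
pop() → 15: heap contents = [58]
pop() → 58: heap contents = []
push(44): heap contents = [44]
pop() → 44: heap contents = []
push(67): heap contents = [67]
pop() → 67: heap contents = []
push(4): heap contents = [4]
pop() → 4: heap contents = []

Answer: empty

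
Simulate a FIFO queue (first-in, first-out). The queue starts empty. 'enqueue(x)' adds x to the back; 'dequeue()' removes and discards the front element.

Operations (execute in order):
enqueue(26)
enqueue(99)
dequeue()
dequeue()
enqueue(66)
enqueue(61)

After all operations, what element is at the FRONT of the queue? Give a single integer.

Answer: 66

Derivation:
enqueue(26): queue = [26]
enqueue(99): queue = [26, 99]
dequeue(): queue = [99]
dequeue(): queue = []
enqueue(66): queue = [66]
enqueue(61): queue = [66, 61]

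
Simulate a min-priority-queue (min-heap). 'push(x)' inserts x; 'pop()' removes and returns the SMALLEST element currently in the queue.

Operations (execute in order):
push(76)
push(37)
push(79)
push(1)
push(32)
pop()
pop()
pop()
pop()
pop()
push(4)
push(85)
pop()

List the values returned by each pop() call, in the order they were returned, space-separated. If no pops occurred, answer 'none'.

Answer: 1 32 37 76 79 4

Derivation:
push(76): heap contents = [76]
push(37): heap contents = [37, 76]
push(79): heap contents = [37, 76, 79]
push(1): heap contents = [1, 37, 76, 79]
push(32): heap contents = [1, 32, 37, 76, 79]
pop() → 1: heap contents = [32, 37, 76, 79]
pop() → 32: heap contents = [37, 76, 79]
pop() → 37: heap contents = [76, 79]
pop() → 76: heap contents = [79]
pop() → 79: heap contents = []
push(4): heap contents = [4]
push(85): heap contents = [4, 85]
pop() → 4: heap contents = [85]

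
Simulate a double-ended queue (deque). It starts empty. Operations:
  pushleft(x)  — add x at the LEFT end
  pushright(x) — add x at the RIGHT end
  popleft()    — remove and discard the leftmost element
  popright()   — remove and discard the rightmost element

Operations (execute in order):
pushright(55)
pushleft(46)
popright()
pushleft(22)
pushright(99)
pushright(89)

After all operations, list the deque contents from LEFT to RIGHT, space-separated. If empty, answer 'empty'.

pushright(55): [55]
pushleft(46): [46, 55]
popright(): [46]
pushleft(22): [22, 46]
pushright(99): [22, 46, 99]
pushright(89): [22, 46, 99, 89]

Answer: 22 46 99 89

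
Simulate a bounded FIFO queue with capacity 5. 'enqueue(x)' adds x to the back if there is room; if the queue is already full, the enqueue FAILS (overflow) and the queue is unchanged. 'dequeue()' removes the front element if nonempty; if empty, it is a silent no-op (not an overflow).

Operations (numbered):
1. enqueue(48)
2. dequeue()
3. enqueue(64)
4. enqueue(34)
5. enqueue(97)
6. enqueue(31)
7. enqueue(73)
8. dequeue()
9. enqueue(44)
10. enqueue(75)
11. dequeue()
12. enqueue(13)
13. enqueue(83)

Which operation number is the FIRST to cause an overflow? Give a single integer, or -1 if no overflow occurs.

1. enqueue(48): size=1
2. dequeue(): size=0
3. enqueue(64): size=1
4. enqueue(34): size=2
5. enqueue(97): size=3
6. enqueue(31): size=4
7. enqueue(73): size=5
8. dequeue(): size=4
9. enqueue(44): size=5
10. enqueue(75): size=5=cap → OVERFLOW (fail)
11. dequeue(): size=4
12. enqueue(13): size=5
13. enqueue(83): size=5=cap → OVERFLOW (fail)

Answer: 10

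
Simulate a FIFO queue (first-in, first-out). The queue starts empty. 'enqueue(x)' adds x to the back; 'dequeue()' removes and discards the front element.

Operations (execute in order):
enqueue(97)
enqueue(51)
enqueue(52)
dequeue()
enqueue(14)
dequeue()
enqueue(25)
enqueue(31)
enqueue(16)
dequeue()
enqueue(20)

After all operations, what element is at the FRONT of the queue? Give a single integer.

enqueue(97): queue = [97]
enqueue(51): queue = [97, 51]
enqueue(52): queue = [97, 51, 52]
dequeue(): queue = [51, 52]
enqueue(14): queue = [51, 52, 14]
dequeue(): queue = [52, 14]
enqueue(25): queue = [52, 14, 25]
enqueue(31): queue = [52, 14, 25, 31]
enqueue(16): queue = [52, 14, 25, 31, 16]
dequeue(): queue = [14, 25, 31, 16]
enqueue(20): queue = [14, 25, 31, 16, 20]

Answer: 14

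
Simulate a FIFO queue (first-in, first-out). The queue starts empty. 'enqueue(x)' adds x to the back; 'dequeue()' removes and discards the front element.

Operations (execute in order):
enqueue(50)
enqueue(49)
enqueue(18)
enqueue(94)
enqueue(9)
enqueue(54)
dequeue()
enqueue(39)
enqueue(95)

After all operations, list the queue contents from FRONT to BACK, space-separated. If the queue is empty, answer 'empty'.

Answer: 49 18 94 9 54 39 95

Derivation:
enqueue(50): [50]
enqueue(49): [50, 49]
enqueue(18): [50, 49, 18]
enqueue(94): [50, 49, 18, 94]
enqueue(9): [50, 49, 18, 94, 9]
enqueue(54): [50, 49, 18, 94, 9, 54]
dequeue(): [49, 18, 94, 9, 54]
enqueue(39): [49, 18, 94, 9, 54, 39]
enqueue(95): [49, 18, 94, 9, 54, 39, 95]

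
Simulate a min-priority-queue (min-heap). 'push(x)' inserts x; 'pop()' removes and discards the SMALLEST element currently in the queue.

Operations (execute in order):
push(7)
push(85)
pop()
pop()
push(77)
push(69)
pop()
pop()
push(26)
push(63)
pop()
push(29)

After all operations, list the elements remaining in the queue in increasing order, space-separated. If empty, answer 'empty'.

push(7): heap contents = [7]
push(85): heap contents = [7, 85]
pop() → 7: heap contents = [85]
pop() → 85: heap contents = []
push(77): heap contents = [77]
push(69): heap contents = [69, 77]
pop() → 69: heap contents = [77]
pop() → 77: heap contents = []
push(26): heap contents = [26]
push(63): heap contents = [26, 63]
pop() → 26: heap contents = [63]
push(29): heap contents = [29, 63]

Answer: 29 63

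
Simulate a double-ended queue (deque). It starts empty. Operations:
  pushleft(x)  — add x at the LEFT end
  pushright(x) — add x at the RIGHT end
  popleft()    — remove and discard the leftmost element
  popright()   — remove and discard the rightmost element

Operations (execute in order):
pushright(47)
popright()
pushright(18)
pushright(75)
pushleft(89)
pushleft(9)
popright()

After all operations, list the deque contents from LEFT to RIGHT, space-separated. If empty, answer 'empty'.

pushright(47): [47]
popright(): []
pushright(18): [18]
pushright(75): [18, 75]
pushleft(89): [89, 18, 75]
pushleft(9): [9, 89, 18, 75]
popright(): [9, 89, 18]

Answer: 9 89 18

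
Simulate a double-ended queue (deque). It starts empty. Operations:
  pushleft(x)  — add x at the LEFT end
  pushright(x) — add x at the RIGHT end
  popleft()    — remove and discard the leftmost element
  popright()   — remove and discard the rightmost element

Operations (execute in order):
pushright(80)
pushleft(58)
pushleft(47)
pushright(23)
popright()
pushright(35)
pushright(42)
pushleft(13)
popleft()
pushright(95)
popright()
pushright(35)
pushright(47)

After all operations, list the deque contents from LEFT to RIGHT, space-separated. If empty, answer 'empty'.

Answer: 47 58 80 35 42 35 47

Derivation:
pushright(80): [80]
pushleft(58): [58, 80]
pushleft(47): [47, 58, 80]
pushright(23): [47, 58, 80, 23]
popright(): [47, 58, 80]
pushright(35): [47, 58, 80, 35]
pushright(42): [47, 58, 80, 35, 42]
pushleft(13): [13, 47, 58, 80, 35, 42]
popleft(): [47, 58, 80, 35, 42]
pushright(95): [47, 58, 80, 35, 42, 95]
popright(): [47, 58, 80, 35, 42]
pushright(35): [47, 58, 80, 35, 42, 35]
pushright(47): [47, 58, 80, 35, 42, 35, 47]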